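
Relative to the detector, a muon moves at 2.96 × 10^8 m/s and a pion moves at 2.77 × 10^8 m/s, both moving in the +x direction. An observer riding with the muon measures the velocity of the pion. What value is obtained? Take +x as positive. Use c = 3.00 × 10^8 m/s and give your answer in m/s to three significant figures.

-2.14 × 10^8 m/s

β_A = 0.987, β_B = 0.923 (dividing each by c = 3.00 × 10^8 m/s).
Transform to A's frame with the inverse velocity-addition law: u' = (u − v)/(1 − uv/c²), taking u = β_B and v = β_A.
u' = (0.923 − 0.987) / (1 − (0.987)(0.923)) = -0.0633/0.0890 = -0.7118.
u' = -0.7118 × 3.00 × 10^8 m/s.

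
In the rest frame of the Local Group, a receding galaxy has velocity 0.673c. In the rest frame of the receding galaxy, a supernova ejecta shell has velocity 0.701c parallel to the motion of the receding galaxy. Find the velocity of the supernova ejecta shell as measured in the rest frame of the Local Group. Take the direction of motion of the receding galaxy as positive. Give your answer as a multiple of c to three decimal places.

With v = 0.673 and u' = 0.701 (in units of c),
u = (u' + v)/(1 + u'v/c²):
u = (0.701 + 0.673) / (1 + 0.701·0.673) = 1.3740/1.4718 = 0.9336

0.934c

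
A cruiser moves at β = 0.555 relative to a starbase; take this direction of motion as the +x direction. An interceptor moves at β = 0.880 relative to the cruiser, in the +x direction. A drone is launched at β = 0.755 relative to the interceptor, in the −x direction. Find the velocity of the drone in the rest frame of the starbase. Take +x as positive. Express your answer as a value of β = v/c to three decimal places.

β = +0.769

Apply u = (u' + v)/(1 + u'v/c²) successively, working outward toward the starbase.
Start: velocity of the cruiser relative to the starbase = 0.5550c.
Compose with the interceptor (u' = 0.880 in the cruiser frame): u_1 = (0.880 + 0.555) / (1 + 0.880·0.555) = 1.4350/1.4884 = 0.9641.
Compose with the drone (u' = -0.755 in the interceptor frame): u_2 = (-0.755 + 0.964) / (1 + (-0.755)·0.964) = 0.2091/0.2721 = 0.7686.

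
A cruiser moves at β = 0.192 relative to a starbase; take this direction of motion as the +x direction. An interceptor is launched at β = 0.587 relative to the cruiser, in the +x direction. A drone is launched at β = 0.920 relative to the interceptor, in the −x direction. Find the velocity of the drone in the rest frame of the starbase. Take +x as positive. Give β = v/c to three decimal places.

Apply u = (u' + v)/(1 + u'v/c²) successively, working outward toward the starbase.
Start: velocity of the cruiser relative to the starbase = 0.1920c.
Compose with the interceptor (u' = 0.587 in the cruiser frame): u_1 = (0.587 + 0.192) / (1 + 0.587·0.192) = 0.7790/1.1127 = 0.7001.
Compose with the drone (u' = -0.920 in the interceptor frame): u_2 = (-0.920 + 0.700) / (1 + (-0.920)·0.700) = -0.2199/0.3559 = -0.6179.

β = -0.618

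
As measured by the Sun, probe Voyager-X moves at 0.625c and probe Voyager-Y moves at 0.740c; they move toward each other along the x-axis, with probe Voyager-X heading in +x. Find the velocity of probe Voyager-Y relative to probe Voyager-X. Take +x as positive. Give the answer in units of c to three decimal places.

β_A = 0.625, β_B = -0.740.
Transform to A's frame with the inverse velocity-addition law: u' = (u − v)/(1 − uv/c²), taking u = β_B and v = β_A.
u' = (-0.740 − 0.625) / (1 − (0.625)(-0.740)) = -1.3650/1.4625 = -0.9333.

-0.933c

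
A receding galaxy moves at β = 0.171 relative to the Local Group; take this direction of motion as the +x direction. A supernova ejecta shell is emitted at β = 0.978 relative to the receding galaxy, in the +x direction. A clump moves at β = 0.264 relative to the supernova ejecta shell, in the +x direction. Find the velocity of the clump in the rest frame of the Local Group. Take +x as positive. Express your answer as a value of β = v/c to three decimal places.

Apply u = (u' + v)/(1 + u'v/c²) successively, working outward toward the Local Group.
Start: velocity of the receding galaxy relative to the Local Group = 0.1710c.
Compose with the supernova ejecta shell (u' = 0.978 in the receding galaxy frame): u_1 = (0.978 + 0.171) / (1 + 0.978·0.171) = 1.1490/1.1672 = 0.9844.
Compose with the clump (u' = 0.264 in the supernova ejecta shell frame): u_2 = (0.264 + 0.984) / (1 + 0.264·0.984) = 1.2484/1.2599 = 0.9909.

β = 0.991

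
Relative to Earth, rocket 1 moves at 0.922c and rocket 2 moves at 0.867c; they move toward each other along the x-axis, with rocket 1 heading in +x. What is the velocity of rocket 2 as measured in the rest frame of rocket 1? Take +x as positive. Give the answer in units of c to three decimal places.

-0.994c

β_A = 0.922, β_B = -0.867.
Transform to A's frame with the inverse velocity-addition law: u' = (u − v)/(1 − uv/c²), taking u = β_B and v = β_A.
u' = (-0.867 − 0.922) / (1 − (0.922)(-0.867)) = -1.7890/1.7994 = -0.9942.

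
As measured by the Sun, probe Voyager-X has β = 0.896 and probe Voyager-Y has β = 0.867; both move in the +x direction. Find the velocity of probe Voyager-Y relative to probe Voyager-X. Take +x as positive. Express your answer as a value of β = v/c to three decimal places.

β = -0.130

β_A = 0.896, β_B = 0.867.
Transform to A's frame with the inverse velocity-addition law: u' = (u − v)/(1 − uv/c²), taking u = β_B and v = β_A.
u' = (0.867 − 0.896) / (1 − (0.896)(0.867)) = -0.0290/0.2232 = -0.1299.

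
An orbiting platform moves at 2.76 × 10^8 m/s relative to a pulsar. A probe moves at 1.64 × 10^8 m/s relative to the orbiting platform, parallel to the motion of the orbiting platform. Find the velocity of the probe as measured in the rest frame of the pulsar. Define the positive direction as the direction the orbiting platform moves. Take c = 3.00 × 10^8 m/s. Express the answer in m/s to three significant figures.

In units of c (dividing by 3.00 × 10^8 m/s): v = 0.920, u' = 0.547.
u = (u' + v)/(1 + u'v/c²):
u = (0.547 + 0.920) / (1 + 0.547·0.920) = 1.4667/1.5029 = 0.9759
(Galilean addition would give +1.467c, exceeding c.)
Converting back: u = 0.9759 × 3.00 × 10^8 m/s.

2.93 × 10^8 m/s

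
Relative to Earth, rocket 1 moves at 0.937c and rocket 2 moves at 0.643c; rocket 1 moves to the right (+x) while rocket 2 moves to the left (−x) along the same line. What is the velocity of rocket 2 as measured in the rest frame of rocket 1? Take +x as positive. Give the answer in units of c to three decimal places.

β_A = 0.937, β_B = -0.643.
Transform to A's frame with the inverse velocity-addition law: u' = (u − v)/(1 − uv/c²), taking u = β_B and v = β_A.
u' = (-0.643 − 0.937) / (1 − (0.937)(-0.643)) = -1.5800/1.6025 = -0.9860.

-0.986c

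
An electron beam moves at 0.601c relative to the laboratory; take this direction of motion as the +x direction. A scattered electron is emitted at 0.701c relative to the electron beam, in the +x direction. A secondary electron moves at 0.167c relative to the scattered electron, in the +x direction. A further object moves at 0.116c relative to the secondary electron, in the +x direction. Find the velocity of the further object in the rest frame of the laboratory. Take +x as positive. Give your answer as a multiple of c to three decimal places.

Apply u = (u' + v)/(1 + u'v/c²) successively, working outward toward the laboratory.
Start: velocity of the electron beam relative to the laboratory = 0.6010c.
Compose with the scattered electron (u' = 0.701 in the electron beam frame): u_1 = (0.701 + 0.601) / (1 + 0.701·0.601) = 1.3020/1.4213 = 0.9161.
Compose with the secondary electron (u' = 0.167 in the scattered electron frame): u_2 = (0.167 + 0.916) / (1 + 0.167·0.916) = 1.0831/1.1530 = 0.9394.
Compose with the further object (u' = 0.116 in the secondary electron frame): u_3 = (0.116 + 0.939) / (1 + 0.116·0.939) = 1.0554/1.1090 = 0.9517.

0.952c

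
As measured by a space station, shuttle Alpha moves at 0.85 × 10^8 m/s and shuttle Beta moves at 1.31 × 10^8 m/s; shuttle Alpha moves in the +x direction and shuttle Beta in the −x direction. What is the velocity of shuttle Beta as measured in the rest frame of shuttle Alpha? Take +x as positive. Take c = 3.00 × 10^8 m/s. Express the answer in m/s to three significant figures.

β_A = 0.283, β_B = -0.437 (dividing each by c = 3.00 × 10^8 m/s).
Transform to A's frame with the inverse velocity-addition law: u' = (u − v)/(1 − uv/c²), taking u = β_B and v = β_A.
u' = (-0.437 − 0.283) / (1 − (0.283)(-0.437)) = -0.7200/1.1237 = -0.6407.
u' = -0.6407 × 3.00 × 10^8 m/s.

-1.92 × 10^8 m/s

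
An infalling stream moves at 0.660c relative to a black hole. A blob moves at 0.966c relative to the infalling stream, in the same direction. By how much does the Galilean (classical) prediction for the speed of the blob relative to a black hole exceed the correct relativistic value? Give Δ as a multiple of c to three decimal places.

Galilean: u_cl = 0.966 + 0.660 = 1.6260.
Relativistic: u_rel = (0.966 + 0.660) / (1 + 0.966·0.660) = 1.6260/1.6376 = 0.9929.
Δ = 1.6260 − 0.9929 = 0.6331.
(The classical prediction exceeds c; the relativistic result does not.)

Δ = 0.633c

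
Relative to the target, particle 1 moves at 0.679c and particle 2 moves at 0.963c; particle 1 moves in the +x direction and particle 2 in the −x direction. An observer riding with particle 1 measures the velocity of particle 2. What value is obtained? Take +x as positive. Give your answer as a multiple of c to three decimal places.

β_A = 0.679, β_B = -0.963.
Transform to A's frame with the inverse velocity-addition law: u' = (u − v)/(1 − uv/c²), taking u = β_B and v = β_A.
u' = (-0.963 − 0.679) / (1 − (0.679)(-0.963)) = -1.6420/1.6539 = -0.9928.

-0.993c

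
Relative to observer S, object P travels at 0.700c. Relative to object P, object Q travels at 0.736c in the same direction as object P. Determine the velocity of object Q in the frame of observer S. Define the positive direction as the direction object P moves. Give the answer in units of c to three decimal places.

0.948c

With v = 0.700 and u' = 0.736 (in units of c),
u = (u' + v)/(1 + u'v/c²):
u = (0.736 + 0.700) / (1 + 0.736·0.700) = 1.4360/1.5152 = 0.9477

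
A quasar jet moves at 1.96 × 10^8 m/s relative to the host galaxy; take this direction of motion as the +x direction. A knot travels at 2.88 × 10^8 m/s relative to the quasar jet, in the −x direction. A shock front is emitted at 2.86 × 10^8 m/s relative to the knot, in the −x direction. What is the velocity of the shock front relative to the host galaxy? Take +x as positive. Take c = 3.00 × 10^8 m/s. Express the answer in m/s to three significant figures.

Apply u = (u' + v)/(1 + u'v/c²) successively, working outward toward the host galaxy.
(Dividing each given speed by c = 3.00 × 10^8 m/s to work in units of c.)
Start: velocity of the quasar jet relative to the host galaxy = 0.6533c.
Compose with the knot (u' = -0.960 in the quasar jet frame): u_1 = (-0.960 + 0.653) / (1 + (-0.960)·0.653) = -0.3067/0.3728 = -0.8226.
Compose with the shock front (u' = -0.953 in the knot frame): u_2 = (-0.953 + (-0.823)) / (1 + (-0.953)·(-0.823)) = -1.7759/1.7842 = -0.9954.
So u = -0.9954 × 3.00 × 10^8 m/s.

-2.99 × 10^8 m/s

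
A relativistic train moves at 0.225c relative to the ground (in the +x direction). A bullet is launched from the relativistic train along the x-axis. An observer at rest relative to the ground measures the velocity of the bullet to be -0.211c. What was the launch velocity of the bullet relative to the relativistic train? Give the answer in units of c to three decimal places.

-0.416c

Invert the composition law: u' = (u − v)/(1 − uv/c²).
u' = (-0.211 − 0.225) / (1 − (-0.211)(0.225)) = -0.4360/1.0475 = -0.4162.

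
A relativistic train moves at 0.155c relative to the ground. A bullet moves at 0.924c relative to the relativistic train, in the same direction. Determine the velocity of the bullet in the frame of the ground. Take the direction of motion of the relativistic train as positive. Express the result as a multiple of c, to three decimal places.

With v = 0.155 and u' = 0.924 (in units of c),
u = (u' + v)/(1 + u'v/c²):
u = (0.924 + 0.155) / (1 + 0.924·0.155) = 1.0790/1.1432 = 0.9438
(Galilean addition would give +1.079c, exceeding c.)

0.944c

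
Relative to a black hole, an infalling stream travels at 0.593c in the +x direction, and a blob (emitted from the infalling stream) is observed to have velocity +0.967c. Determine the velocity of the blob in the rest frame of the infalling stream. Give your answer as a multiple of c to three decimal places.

Invert the composition law: u' = (u − v)/(1 − uv/c²).
u' = (0.967 − 0.593) / (1 − (0.967)(0.593)) = 0.3740/0.4266 = 0.8768.

+0.877c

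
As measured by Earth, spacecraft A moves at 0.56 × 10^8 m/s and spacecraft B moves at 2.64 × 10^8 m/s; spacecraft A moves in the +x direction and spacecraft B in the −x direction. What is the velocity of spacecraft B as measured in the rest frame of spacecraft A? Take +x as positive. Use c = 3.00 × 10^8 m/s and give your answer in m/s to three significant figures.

-2.75 × 10^8 m/s

β_A = 0.187, β_B = -0.880 (dividing each by c = 3.00 × 10^8 m/s).
Transform to A's frame with the inverse velocity-addition law: u' = (u − v)/(1 − uv/c²), taking u = β_B and v = β_A.
u' = (-0.880 − 0.187) / (1 − (0.187)(-0.880)) = -1.0667/1.1643 = -0.9162.
u' = -0.9162 × 3.00 × 10^8 m/s.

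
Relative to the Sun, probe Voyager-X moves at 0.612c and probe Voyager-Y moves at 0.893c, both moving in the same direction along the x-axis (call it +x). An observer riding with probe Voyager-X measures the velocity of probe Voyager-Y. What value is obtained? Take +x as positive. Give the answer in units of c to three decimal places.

β_A = 0.612, β_B = 0.893.
Transform to A's frame with the inverse velocity-addition law: u' = (u − v)/(1 − uv/c²), taking u = β_B and v = β_A.
u' = (0.893 − 0.612) / (1 − (0.612)(0.893)) = 0.2810/0.4535 = 0.6196.

+0.620c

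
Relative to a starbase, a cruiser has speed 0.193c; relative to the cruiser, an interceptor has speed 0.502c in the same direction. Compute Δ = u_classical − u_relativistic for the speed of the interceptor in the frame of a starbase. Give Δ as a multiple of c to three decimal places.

Galilean: u_cl = 0.502 + 0.193 = 0.6950.
Relativistic: u_rel = (0.502 + 0.193) / (1 + 0.502·0.193) = 0.6950/1.0969 = 0.6336.
Δ = 0.6950 − 0.6336 = 0.0614.

Δ = 0.061c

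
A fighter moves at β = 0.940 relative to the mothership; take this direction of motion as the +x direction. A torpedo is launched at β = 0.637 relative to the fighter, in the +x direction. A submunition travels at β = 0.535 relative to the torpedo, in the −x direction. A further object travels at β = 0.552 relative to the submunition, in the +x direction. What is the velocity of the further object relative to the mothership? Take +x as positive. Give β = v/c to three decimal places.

β = +0.987

Apply u = (u' + v)/(1 + u'v/c²) successively, working outward toward the mothership.
Start: velocity of the fighter relative to the mothership = 0.9400c.
Compose with the torpedo (u' = 0.637 in the fighter frame): u_1 = (0.637 + 0.940) / (1 + 0.637·0.940) = 1.5770/1.5988 = 0.9864.
Compose with the submunition (u' = -0.535 in the torpedo frame): u_2 = (-0.535 + 0.986) / (1 + (-0.535)·0.986) = 0.4514/0.4723 = 0.9557.
Compose with the further object (u' = 0.552 in the submunition frame): u_3 = (0.552 + 0.956) / (1 + 0.552·0.956) = 1.5077/1.5276 = 0.9870.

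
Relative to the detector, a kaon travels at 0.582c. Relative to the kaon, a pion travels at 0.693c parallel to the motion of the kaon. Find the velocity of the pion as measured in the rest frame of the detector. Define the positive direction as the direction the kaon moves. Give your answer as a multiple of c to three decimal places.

0.909c

With v = 0.582 and u' = 0.693 (in units of c),
u = (u' + v)/(1 + u'v/c²):
u = (0.693 + 0.582) / (1 + 0.693·0.582) = 1.2750/1.4033 = 0.9086
(Galilean addition would give +1.275c, exceeding c.)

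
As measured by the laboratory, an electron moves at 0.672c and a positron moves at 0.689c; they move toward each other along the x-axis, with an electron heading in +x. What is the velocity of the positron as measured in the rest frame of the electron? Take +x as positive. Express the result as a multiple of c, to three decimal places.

-0.930c

β_A = 0.672, β_B = -0.689.
Transform to A's frame with the inverse velocity-addition law: u' = (u − v)/(1 − uv/c²), taking u = β_B and v = β_A.
u' = (-0.689 − 0.672) / (1 − (0.672)(-0.689)) = -1.3610/1.4630 = -0.9303.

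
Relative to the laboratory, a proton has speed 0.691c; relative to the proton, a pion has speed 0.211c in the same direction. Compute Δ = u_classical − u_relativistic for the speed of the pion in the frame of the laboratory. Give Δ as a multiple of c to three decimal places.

Galilean: u_cl = 0.211 + 0.691 = 0.9020.
Relativistic: u_rel = (0.211 + 0.691) / (1 + 0.211·0.691) = 0.9020/1.1458 = 0.7872.
Δ = 0.9020 − 0.7872 = 0.1148.

Δ = 0.115c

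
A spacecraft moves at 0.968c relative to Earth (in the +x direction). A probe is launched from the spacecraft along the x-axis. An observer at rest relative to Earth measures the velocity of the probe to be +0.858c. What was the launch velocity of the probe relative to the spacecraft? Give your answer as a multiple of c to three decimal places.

Invert the composition law: u' = (u − v)/(1 − uv/c²).
u' = (0.858 − 0.968) / (1 − (0.858)(0.968)) = -0.1100/0.1695 = -0.6491.

-0.649c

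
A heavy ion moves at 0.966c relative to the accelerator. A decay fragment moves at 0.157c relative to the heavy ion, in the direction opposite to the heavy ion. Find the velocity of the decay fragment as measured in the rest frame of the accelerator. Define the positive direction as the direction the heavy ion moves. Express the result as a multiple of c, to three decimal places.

+0.954c

With v = 0.966 and u' = -0.157 (in units of c),
u = (u' + v)/(1 + u'v/c²):
u = (-0.157 + 0.966) / (1 + (-0.157)·0.966) = 0.8090/0.8483 = 0.9536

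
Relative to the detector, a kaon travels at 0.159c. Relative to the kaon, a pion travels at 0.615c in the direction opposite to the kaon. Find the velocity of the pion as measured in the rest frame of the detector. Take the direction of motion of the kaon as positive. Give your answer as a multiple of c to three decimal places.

With v = 0.159 and u' = -0.615 (in units of c),
u = (u' + v)/(1 + u'v/c²):
u = (-0.615 + 0.159) / (1 + (-0.615)·0.159) = -0.4560/0.9022 = -0.5054

-0.505c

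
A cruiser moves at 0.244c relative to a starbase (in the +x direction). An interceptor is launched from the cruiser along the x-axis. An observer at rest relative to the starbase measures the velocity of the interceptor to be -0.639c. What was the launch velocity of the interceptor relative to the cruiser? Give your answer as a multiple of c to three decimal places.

-0.764c

Invert the composition law: u' = (u − v)/(1 − uv/c²).
u' = (-0.639 − 0.244) / (1 − (-0.639)(0.244)) = -0.8830/1.1559 = -0.7639.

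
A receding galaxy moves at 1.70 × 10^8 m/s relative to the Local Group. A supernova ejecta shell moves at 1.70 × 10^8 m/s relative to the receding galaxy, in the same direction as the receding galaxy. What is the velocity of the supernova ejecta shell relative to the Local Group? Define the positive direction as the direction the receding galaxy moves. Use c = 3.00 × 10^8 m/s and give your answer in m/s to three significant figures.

In units of c (dividing by 3.00 × 10^8 m/s): v = 0.567, u' = 0.567.
u = (u' + v)/(1 + u'v/c²):
u = (0.567 + 0.567) / (1 + 0.567·0.567) = 1.1333/1.3211 = 0.8579
Converting back: u = 0.8579 × 3.00 × 10^8 m/s.

2.57 × 10^8 m/s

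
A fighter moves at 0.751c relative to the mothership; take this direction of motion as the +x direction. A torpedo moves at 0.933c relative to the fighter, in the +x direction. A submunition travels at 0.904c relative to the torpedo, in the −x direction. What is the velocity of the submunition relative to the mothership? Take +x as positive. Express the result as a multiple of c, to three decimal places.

+0.822c

Apply u = (u' + v)/(1 + u'v/c²) successively, working outward toward the mothership.
Start: velocity of the fighter relative to the mothership = 0.7510c.
Compose with the torpedo (u' = 0.933 in the fighter frame): u_1 = (0.933 + 0.751) / (1 + 0.933·0.751) = 1.6840/1.7007 = 0.9902.
Compose with the submunition (u' = -0.904 in the torpedo frame): u_2 = (-0.904 + 0.990) / (1 + (-0.904)·0.990) = 0.0862/0.1049 = 0.8219.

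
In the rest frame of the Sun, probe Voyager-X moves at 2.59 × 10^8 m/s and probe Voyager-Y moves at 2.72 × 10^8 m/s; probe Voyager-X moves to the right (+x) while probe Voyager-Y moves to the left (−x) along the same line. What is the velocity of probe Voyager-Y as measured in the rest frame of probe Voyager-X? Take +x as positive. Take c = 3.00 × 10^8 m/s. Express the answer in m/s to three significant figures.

-2.98 × 10^8 m/s

β_A = 0.863, β_B = -0.907 (dividing each by c = 3.00 × 10^8 m/s).
Transform to A's frame with the inverse velocity-addition law: u' = (u − v)/(1 − uv/c²), taking u = β_B and v = β_A.
u' = (-0.907 − 0.863) / (1 − (0.863)(-0.907)) = -1.7700/1.7828 = -0.9928.
u' = -0.9928 × 3.00 × 10^8 m/s.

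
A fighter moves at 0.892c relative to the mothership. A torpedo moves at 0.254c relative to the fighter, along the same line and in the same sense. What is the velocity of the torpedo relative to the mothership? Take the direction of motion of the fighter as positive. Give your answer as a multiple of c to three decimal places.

With v = 0.892 and u' = 0.254 (in units of c),
u = (u' + v)/(1 + u'v/c²):
u = (0.254 + 0.892) / (1 + 0.254·0.892) = 1.1460/1.2266 = 0.9343

0.934c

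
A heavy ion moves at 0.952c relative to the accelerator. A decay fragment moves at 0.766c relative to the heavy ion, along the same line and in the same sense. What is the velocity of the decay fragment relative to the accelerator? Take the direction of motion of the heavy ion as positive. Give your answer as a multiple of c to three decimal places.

0.994c

With v = 0.952 and u' = 0.766 (in units of c),
u = (u' + v)/(1 + u'v/c²):
u = (0.766 + 0.952) / (1 + 0.766·0.952) = 1.7180/1.7292 = 0.9935
(Galilean addition would give +1.718c, exceeding c.)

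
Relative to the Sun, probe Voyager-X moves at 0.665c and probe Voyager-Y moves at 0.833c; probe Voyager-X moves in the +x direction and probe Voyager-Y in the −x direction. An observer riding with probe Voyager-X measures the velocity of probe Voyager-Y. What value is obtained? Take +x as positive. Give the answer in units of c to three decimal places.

-0.964c

β_A = 0.665, β_B = -0.833.
Transform to A's frame with the inverse velocity-addition law: u' = (u − v)/(1 − uv/c²), taking u = β_B and v = β_A.
u' = (-0.833 − 0.665) / (1 − (0.665)(-0.833)) = -1.4980/1.5539 = -0.9640.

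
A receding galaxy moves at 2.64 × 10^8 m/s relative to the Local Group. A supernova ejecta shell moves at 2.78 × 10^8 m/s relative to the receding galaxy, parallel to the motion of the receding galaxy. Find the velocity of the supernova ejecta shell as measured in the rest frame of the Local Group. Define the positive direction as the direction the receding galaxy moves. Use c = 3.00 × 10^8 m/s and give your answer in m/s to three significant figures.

In units of c (dividing by 3.00 × 10^8 m/s): v = 0.880, u' = 0.927.
u = (u' + v)/(1 + u'v/c²):
u = (0.927 + 0.880) / (1 + 0.927·0.880) = 1.8067/1.8155 = 0.9952
Converting back: u = 0.9952 × 3.00 × 10^8 m/s.

2.99 × 10^8 m/s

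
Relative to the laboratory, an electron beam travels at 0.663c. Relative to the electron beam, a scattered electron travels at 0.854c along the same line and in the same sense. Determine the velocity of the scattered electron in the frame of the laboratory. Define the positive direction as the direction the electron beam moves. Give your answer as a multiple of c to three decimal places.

With v = 0.663 and u' = 0.854 (in units of c),
u = (u' + v)/(1 + u'v/c²):
u = (0.854 + 0.663) / (1 + 0.854·0.663) = 1.5170/1.5662 = 0.9686
(Galilean addition would give +1.517c, exceeding c.)

0.969c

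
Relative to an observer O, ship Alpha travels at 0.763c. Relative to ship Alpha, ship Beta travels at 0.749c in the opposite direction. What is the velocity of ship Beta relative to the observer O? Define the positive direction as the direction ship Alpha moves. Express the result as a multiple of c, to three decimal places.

With v = 0.763 and u' = -0.749 (in units of c),
u = (u' + v)/(1 + u'v/c²):
u = (-0.749 + 0.763) / (1 + (-0.749)·0.763) = 0.0140/0.4285 = 0.0327
(Galilean addition would give +0.014c.)

+0.033c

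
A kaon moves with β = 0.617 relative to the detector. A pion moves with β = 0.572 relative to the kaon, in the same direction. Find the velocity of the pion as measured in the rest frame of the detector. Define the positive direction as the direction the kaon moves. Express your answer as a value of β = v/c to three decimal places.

With v = 0.617 and u' = 0.572 (in units of c),
u = (u' + v)/(1 + u'v/c²):
u = (0.572 + 0.617) / (1 + 0.572·0.617) = 1.1890/1.3529 = 0.8788

β = 0.879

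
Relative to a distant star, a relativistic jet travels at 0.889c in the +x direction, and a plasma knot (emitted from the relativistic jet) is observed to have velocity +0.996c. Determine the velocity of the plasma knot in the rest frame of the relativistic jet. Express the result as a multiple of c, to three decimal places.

Invert the composition law: u' = (u − v)/(1 − uv/c²).
u' = (0.996 − 0.889) / (1 − (0.996)(0.889)) = 0.1070/0.1146 = 0.9340.

+0.934c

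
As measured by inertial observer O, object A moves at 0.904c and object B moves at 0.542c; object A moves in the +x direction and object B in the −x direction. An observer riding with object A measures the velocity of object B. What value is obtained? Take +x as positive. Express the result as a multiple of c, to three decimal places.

β_A = 0.904, β_B = -0.542.
Transform to A's frame with the inverse velocity-addition law: u' = (u − v)/(1 − uv/c²), taking u = β_B and v = β_A.
u' = (-0.542 − 0.904) / (1 − (0.904)(-0.542)) = -1.4460/1.4900 = -0.9705.

-0.970c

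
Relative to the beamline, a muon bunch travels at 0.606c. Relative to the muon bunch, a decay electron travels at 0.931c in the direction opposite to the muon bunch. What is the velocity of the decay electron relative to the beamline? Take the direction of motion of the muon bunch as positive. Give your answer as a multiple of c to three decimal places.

-0.746c

With v = 0.606 and u' = -0.931 (in units of c),
u = (u' + v)/(1 + u'v/c²):
u = (-0.931 + 0.606) / (1 + (-0.931)·0.606) = -0.3250/0.4358 = -0.7457
(Galilean addition would give -0.325c.)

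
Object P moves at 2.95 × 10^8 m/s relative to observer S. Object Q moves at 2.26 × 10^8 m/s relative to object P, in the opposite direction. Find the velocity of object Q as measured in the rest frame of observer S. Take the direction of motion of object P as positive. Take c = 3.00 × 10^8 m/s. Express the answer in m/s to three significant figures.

In units of c (dividing by 3.00 × 10^8 m/s): v = 0.983, u' = -0.753.
u = (u' + v)/(1 + u'v/c²):
u = (-0.753 + 0.983) / (1 + (-0.753)·0.983) = 0.2300/0.2592 = 0.8873
Converting back: u = 0.8873 × 3.00 × 10^8 m/s.

+2.66 × 10^8 m/s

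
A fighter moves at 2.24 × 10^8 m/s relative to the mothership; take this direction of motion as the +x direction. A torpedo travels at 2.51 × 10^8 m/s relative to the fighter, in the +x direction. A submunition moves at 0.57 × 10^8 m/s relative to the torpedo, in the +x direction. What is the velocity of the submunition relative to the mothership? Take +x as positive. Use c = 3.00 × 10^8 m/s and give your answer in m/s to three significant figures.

2.95 × 10^8 m/s

Apply u = (u' + v)/(1 + u'v/c²) successively, working outward toward the mothership.
(Dividing each given speed by c = 3.00 × 10^8 m/s to work in units of c.)
Start: velocity of the fighter relative to the mothership = 0.7467c.
Compose with the torpedo (u' = 0.837 in the fighter frame): u_1 = (0.837 + 0.747) / (1 + 0.837·0.747) = 1.5833/1.6247 = 0.9745.
Compose with the submunition (u' = 0.190 in the torpedo frame): u_2 = (0.190 + 0.975) / (1 + 0.190·0.975) = 1.1645/1.1852 = 0.9826.
So u = 0.9826 × 3.00 × 10^8 m/s.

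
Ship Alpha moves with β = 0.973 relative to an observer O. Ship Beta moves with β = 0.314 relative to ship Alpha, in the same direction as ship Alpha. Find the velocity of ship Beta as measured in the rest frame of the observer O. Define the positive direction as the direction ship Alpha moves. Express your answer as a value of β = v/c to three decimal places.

β = 0.986

With v = 0.973 and u' = 0.314 (in units of c),
u = (u' + v)/(1 + u'v/c²):
u = (0.314 + 0.973) / (1 + 0.314·0.973) = 1.2870/1.3055 = 0.9858
(Galilean addition would give +1.287c, exceeding c.)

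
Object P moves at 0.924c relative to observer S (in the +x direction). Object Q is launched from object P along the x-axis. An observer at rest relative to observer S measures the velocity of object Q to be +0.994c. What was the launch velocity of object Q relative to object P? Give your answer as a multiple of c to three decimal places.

Invert the composition law: u' = (u − v)/(1 − uv/c²).
u' = (0.994 − 0.924) / (1 − (0.994)(0.924)) = 0.0700/0.0815 = 0.8584.

+0.858c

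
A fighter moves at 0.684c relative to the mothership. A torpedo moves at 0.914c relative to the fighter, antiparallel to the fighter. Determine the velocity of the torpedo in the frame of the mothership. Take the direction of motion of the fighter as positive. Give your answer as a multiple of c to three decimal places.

-0.614c

With v = 0.684 and u' = -0.914 (in units of c),
u = (u' + v)/(1 + u'v/c²):
u = (-0.914 + 0.684) / (1 + (-0.914)·0.684) = -0.2300/0.3748 = -0.6136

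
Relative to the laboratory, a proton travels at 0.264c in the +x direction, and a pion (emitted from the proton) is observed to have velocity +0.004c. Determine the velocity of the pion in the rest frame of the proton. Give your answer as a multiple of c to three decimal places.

-0.260c

Invert the composition law: u' = (u − v)/(1 − uv/c²).
u' = (0.004 − 0.264) / (1 − (0.004)(0.264)) = -0.2600/0.9989 = -0.2603.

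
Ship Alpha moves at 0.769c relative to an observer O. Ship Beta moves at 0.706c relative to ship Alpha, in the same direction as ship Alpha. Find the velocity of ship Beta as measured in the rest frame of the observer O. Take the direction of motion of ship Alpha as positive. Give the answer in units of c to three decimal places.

With v = 0.769 and u' = 0.706 (in units of c),
u = (u' + v)/(1 + u'v/c²):
u = (0.706 + 0.769) / (1 + 0.706·0.769) = 1.4750/1.5429 = 0.9560
(Galilean addition would give +1.475c, exceeding c.)

0.956c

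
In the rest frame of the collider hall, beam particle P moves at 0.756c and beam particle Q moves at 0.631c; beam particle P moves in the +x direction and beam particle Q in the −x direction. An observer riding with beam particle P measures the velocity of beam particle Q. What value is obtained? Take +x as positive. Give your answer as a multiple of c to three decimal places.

β_A = 0.756, β_B = -0.631.
Transform to A's frame with the inverse velocity-addition law: u' = (u − v)/(1 − uv/c²), taking u = β_B and v = β_A.
u' = (-0.631 − 0.756) / (1 − (0.756)(-0.631)) = -1.3870/1.4770 = -0.9390.

-0.939c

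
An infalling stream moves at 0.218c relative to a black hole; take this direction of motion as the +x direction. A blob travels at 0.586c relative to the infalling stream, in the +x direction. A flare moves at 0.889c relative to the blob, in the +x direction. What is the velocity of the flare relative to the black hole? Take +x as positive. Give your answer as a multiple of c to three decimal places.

Apply u = (u' + v)/(1 + u'v/c²) successively, working outward toward the black hole.
Start: velocity of the infalling stream relative to the black hole = 0.2180c.
Compose with the blob (u' = 0.586 in the infalling stream frame): u_1 = (0.586 + 0.218) / (1 + 0.586·0.218) = 0.8040/1.1277 = 0.7129.
Compose with the flare (u' = 0.889 in the blob frame): u_2 = (0.889 + 0.713) / (1 + 0.889·0.713) = 1.6019/1.6338 = 0.9805.

0.980c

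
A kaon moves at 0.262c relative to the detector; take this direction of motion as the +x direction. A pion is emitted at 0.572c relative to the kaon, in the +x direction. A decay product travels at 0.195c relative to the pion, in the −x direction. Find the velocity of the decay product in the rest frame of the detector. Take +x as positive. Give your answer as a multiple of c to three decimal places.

+0.618c

Apply u = (u' + v)/(1 + u'v/c²) successively, working outward toward the detector.
Start: velocity of the kaon relative to the detector = 0.2620c.
Compose with the pion (u' = 0.572 in the kaon frame): u_1 = (0.572 + 0.262) / (1 + 0.572·0.262) = 0.8340/1.1499 = 0.7253.
Compose with the decay product (u' = -0.195 in the pion frame): u_2 = (-0.195 + 0.725) / (1 + (-0.195)·0.725) = 0.5303/0.8586 = 0.6177.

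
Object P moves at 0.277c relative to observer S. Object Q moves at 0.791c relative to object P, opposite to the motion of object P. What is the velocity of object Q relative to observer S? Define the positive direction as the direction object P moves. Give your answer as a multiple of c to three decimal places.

With v = 0.277 and u' = -0.791 (in units of c),
u = (u' + v)/(1 + u'v/c²):
u = (-0.791 + 0.277) / (1 + (-0.791)·0.277) = -0.5140/0.7809 = -0.6582
(Galilean addition would give -0.514c.)

-0.658c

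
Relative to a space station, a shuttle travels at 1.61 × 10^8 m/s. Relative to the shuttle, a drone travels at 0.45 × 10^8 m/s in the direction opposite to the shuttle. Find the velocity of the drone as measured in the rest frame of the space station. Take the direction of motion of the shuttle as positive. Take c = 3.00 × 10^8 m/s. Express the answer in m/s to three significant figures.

In units of c (dividing by 3.00 × 10^8 m/s): v = 0.537, u' = -0.150.
u = (u' + v)/(1 + u'v/c²):
u = (-0.150 + 0.537) / (1 + (-0.150)·0.537) = 0.3867/0.9195 = 0.4205
Converting back: u = 0.4205 × 3.00 × 10^8 m/s.

+1.26 × 10^8 m/s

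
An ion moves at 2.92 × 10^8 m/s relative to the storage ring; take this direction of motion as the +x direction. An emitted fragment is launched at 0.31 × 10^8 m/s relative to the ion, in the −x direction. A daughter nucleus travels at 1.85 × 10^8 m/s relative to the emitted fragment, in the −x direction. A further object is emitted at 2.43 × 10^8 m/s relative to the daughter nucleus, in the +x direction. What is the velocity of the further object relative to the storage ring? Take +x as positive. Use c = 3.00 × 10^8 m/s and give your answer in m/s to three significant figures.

+2.96 × 10^8 m/s

Apply u = (u' + v)/(1 + u'v/c²) successively, working outward toward the storage ring.
(Dividing each given speed by c = 3.00 × 10^8 m/s to work in units of c.)
Start: velocity of the ion relative to the storage ring = 0.9733c.
Compose with the emitted fragment (u' = -0.103 in the ion frame): u_1 = (-0.103 + 0.973) / (1 + (-0.103)·0.973) = 0.8700/0.8994 = 0.9673.
Compose with the daughter nucleus (u' = -0.617 in the emitted fragment frame): u_2 = (-0.617 + 0.967) / (1 + (-0.617)·0.967) = 0.3506/0.4035 = 0.8689.
Compose with the further object (u' = 0.810 in the daughter nucleus frame): u_3 = (0.810 + 0.869) / (1 + 0.810·0.869) = 1.6789/1.7038 = 0.9854.
So u = 0.9854 × 3.00 × 10^8 m/s.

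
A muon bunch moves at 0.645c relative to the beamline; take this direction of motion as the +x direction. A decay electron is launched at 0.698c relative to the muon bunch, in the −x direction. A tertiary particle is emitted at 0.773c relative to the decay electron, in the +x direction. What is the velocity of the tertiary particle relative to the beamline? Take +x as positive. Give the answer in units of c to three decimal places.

+0.731c

Apply u = (u' + v)/(1 + u'v/c²) successively, working outward toward the beamline.
Start: velocity of the muon bunch relative to the beamline = 0.6450c.
Compose with the decay electron (u' = -0.698 in the muon bunch frame): u_1 = (-0.698 + 0.645) / (1 + (-0.698)·0.645) = -0.0530/0.5498 = -0.0964.
Compose with the tertiary particle (u' = 0.773 in the decay electron frame): u_2 = (0.773 + (-0.096)) / (1 + 0.773·(-0.096)) = 0.6766/0.9255 = 0.7311.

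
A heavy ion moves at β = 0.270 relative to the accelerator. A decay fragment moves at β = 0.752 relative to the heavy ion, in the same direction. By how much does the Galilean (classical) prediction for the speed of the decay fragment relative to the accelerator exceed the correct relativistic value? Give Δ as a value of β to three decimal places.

Δ = 0.172

Galilean: u_cl = 0.752 + 0.270 = 1.0220.
Relativistic: u_rel = (0.752 + 0.270) / (1 + 0.752·0.270) = 1.0220/1.2030 = 0.8495.
Δ = 1.0220 − 0.8495 = 0.1725.
(The classical prediction exceeds c; the relativistic result does not.)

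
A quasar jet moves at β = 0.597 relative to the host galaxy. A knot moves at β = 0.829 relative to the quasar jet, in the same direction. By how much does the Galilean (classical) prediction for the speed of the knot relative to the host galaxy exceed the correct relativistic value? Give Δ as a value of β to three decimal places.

Galilean: u_cl = 0.829 + 0.597 = 1.4260.
Relativistic: u_rel = (0.829 + 0.597) / (1 + 0.829·0.597) = 1.4260/1.4949 = 0.9539.
Δ = 1.4260 − 0.9539 = 0.4721.
(The classical prediction exceeds c; the relativistic result does not.)

Δ = 0.472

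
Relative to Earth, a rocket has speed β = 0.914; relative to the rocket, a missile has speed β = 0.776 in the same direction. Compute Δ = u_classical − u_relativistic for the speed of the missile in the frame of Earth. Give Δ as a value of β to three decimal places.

Δ = 0.701

Galilean: u_cl = 0.776 + 0.914 = 1.6900.
Relativistic: u_rel = (0.776 + 0.914) / (1 + 0.776·0.914) = 1.6900/1.7093 = 0.9887.
Δ = 1.6900 − 0.9887 = 0.7013.
(The classical prediction exceeds c; the relativistic result does not.)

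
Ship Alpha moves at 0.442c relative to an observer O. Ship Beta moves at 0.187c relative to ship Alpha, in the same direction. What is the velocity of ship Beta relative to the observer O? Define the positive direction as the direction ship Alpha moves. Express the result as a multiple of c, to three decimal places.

0.581c

With v = 0.442 and u' = 0.187 (in units of c),
u = (u' + v)/(1 + u'v/c²):
u = (0.187 + 0.442) / (1 + 0.187·0.442) = 0.6290/1.0827 = 0.5810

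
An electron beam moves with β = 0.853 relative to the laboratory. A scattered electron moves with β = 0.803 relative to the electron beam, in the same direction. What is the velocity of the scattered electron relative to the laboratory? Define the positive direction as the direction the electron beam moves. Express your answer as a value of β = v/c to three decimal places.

With v = 0.853 and u' = 0.803 (in units of c),
u = (u' + v)/(1 + u'v/c²):
u = (0.803 + 0.853) / (1 + 0.803·0.853) = 1.6560/1.6850 = 0.9828

β = 0.983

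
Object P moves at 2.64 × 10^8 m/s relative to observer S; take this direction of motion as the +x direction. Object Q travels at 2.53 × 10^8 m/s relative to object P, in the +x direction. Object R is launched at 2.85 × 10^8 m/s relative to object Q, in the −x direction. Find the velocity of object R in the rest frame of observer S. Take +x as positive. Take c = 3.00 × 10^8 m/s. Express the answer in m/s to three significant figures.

Apply u = (u' + v)/(1 + u'v/c²) successively, working outward toward observer S.
(Dividing each given speed by c = 3.00 × 10^8 m/s to work in units of c.)
Start: velocity of object P relative to observer S = 0.8800c.
Compose with object Q (u' = 0.843 in object P frame): u_1 = (0.843 + 0.880) / (1 + 0.843·0.880) = 1.7233/1.7421 = 0.9892.
Compose with object R (u' = -0.950 in object Q frame): u_2 = (-0.950 + 0.989) / (1 + (-0.950)·0.989) = 0.0392/0.0603 = 0.6507.
So u = 0.6507 × 3.00 × 10^8 m/s.

+1.95 × 10^8 m/s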